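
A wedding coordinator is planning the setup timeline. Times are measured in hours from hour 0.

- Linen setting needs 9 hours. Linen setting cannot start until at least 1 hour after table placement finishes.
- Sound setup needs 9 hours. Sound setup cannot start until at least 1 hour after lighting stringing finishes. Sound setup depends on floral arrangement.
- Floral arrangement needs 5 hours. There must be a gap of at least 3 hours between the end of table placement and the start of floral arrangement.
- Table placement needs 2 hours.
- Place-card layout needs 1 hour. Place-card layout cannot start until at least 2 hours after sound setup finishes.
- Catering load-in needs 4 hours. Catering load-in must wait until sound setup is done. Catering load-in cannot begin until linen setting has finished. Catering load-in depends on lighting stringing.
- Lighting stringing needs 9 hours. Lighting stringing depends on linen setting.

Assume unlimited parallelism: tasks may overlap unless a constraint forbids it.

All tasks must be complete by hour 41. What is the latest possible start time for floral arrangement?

Catering load-in must finish by hour 41; it takes 4 hours, so it must start by 41 − 4 = hour 37.
To finish by hour 41, place-card layout (duration 1) must start no later than hour 40.
For sound setup: catering load-in (must start by hour 37); place-card layout (must start by hour 40, minus 2-hour gap → hour 38). The most restrictive is hour 37; with a 9-hour duration, sound setup must start by hour 28.
Floral arrangement feeds into sound setup (must start by hour 28); so floral arrangement must finish by hour 28 and therefore start by hour 23.

23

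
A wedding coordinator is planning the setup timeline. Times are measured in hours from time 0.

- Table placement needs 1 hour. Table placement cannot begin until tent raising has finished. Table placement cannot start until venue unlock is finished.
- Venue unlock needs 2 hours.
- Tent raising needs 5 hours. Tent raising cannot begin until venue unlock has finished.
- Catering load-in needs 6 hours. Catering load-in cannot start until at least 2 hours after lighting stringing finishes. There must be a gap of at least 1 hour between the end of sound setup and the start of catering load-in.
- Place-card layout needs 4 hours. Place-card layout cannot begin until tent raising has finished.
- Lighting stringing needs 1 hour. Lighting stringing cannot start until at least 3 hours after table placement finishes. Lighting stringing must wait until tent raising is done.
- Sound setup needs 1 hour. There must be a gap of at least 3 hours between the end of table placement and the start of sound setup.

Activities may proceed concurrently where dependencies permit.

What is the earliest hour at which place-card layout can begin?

7

Nothing blocks venue unlock, so it runs from hour 0 to hour 2.
Tent raising cannot begin until venue unlock (finishes hour 2). It runs from hour 2 to 2 + 5 = hour 7.
Place-card layout waits on tent raising (finishes hour 7), so the earliest it can start is hour 7.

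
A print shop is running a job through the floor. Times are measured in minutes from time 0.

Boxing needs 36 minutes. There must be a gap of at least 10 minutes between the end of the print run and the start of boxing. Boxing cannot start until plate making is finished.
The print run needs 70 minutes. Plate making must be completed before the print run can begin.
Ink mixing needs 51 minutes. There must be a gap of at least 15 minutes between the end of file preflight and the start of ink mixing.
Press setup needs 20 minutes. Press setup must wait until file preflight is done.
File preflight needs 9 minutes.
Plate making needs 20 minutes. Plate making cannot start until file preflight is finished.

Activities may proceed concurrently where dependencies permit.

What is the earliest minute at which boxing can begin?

109

File preflight has no prerequisites, so it starts at minute 0 and finishes at minute 9.
After file preflight (finishes minute 9), plate making can start at minute 9 and finishes at minute 29.
After plate making (finishes minute 29), the print run can start at minute 29 and finishes at minute 99.
Boxing waits on the print run (finishes minute 99, plus 10-minute gap → minute 109); plate making (finishes minute 29). The latest of these is minute 109, which is the earliest boxing can start.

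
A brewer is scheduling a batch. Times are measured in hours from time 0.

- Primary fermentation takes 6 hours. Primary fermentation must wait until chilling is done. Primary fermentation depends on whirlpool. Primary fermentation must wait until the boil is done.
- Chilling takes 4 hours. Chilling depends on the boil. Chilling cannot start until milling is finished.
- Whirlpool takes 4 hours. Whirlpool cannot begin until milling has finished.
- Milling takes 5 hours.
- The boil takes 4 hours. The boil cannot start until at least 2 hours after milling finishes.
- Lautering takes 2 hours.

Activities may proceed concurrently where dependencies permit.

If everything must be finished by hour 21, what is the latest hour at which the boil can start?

Nothing follows primary fermentation; the deadline of hour 21 is its only limit. It must start by 21 − 6 = hour 15.
Chilling must finish before primary fermentation (must start by hour 15). With a 4-hour duration, chilling must start by 15 − 4 = hour 11.
The boil must finish in time for chilling (must start by hour 11); primary fermentation (must start by hour 15). The tightest is hour 11, so the boil must start by 11 − 4 = hour 7.

7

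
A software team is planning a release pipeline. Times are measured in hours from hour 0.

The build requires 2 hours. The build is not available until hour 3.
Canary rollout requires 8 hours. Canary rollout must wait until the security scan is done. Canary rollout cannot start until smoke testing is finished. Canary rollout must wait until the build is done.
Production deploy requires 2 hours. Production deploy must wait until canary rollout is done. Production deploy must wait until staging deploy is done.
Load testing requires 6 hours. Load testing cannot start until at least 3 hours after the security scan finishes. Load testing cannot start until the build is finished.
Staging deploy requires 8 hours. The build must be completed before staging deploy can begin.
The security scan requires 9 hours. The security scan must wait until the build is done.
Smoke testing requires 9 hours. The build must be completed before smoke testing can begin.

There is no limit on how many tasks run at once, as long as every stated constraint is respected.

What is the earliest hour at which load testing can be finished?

The build cannot begin until its own release at hour 3. It runs from hour 3 to 3 + 2 = hour 5.
The security scan waits on the build (finishes hour 5), so it starts at hour 5 and finishes at 5 + 9 = hour 14.
Load testing cannot start until the security scan (finishes hour 14, plus 3-hour gap → hour 17); the build (finishes hour 5). The controlling bound is hour 17, so load testing finishes at 17 + 6 = hour 23.

23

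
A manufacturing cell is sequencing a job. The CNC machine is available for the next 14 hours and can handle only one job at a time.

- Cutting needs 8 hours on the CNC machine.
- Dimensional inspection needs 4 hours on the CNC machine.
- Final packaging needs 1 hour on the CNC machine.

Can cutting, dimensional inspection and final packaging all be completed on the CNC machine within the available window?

Yes

Running back to back, the jobs need 8 + 4 + 1 = 13 hours on the CNC machine.
Since 13 ≤ 14, they fit within the window.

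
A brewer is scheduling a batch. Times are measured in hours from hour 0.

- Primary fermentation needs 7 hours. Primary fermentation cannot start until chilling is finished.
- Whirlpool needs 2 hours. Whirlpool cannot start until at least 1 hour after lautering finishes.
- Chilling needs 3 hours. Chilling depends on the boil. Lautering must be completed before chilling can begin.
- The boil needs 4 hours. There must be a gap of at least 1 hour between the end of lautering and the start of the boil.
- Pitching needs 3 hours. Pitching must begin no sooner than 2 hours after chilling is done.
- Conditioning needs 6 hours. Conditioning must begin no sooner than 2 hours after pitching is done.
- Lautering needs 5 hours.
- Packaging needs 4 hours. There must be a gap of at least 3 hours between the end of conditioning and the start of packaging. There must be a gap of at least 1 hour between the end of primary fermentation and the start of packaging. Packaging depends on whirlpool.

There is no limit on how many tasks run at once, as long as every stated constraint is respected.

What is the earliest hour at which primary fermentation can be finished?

Lautering has no prerequisites, so it starts at hour 0 and finishes at hour 5.
The boil cannot begin until lautering (finishes hour 5, plus 1-hour gap → hour 6). It runs from hour 6 to 6 + 4 = hour 10.
Chilling cannot start until the boil (finishes hour 10); lautering (finishes hour 5). The controlling bound is hour 10, so chilling finishes at 10 + 3 = hour 13.
Primary fermentation cannot begin until chilling (finishes hour 13). It runs from hour 13 to 13 + 7 = hour 20.

20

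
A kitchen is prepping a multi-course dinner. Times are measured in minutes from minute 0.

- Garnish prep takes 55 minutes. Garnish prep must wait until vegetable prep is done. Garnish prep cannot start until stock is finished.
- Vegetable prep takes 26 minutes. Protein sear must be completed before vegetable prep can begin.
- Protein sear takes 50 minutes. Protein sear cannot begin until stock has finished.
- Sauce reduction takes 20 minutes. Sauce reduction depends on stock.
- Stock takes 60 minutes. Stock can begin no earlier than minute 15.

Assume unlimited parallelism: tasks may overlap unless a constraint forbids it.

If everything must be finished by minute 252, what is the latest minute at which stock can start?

61

Nothing follows garnish prep; the deadline of minute 252 is its only limit. It must start by 252 − 55 = minute 197.
Vegetable prep has to be done before garnish prep (must start by minute 197). That means finishing by minute 197, i.e. starting by 197 − 26 = minute 171.
Protein sear must finish before vegetable prep (must start by minute 171). With a 50-minute duration, protein sear must start by 171 − 50 = minute 121.
Sauce reduction has no dependents, so it just needs to finish by minute 252. Starting by 252 − 20 = minute 232 achieves that.
Stock feeds protein sear (must start by minute 121); sauce reduction (must start by minute 232); garnish prep (must start by minute 197). Taking the minimum, stock must finish by minute 121 and start by 121 − 60 = minute 61.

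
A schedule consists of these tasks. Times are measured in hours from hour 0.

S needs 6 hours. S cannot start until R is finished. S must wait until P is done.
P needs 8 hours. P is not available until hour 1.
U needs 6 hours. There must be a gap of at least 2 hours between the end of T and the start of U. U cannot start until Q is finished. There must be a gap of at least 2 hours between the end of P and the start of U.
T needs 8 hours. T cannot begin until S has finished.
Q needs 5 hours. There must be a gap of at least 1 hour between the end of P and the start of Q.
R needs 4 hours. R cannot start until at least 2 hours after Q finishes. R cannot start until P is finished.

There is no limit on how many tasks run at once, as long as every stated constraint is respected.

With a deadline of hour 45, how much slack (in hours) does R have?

P cannot begin until its own release at hour 1. It runs from hour 1 to 1 + 8 = hour 9.
After P (finishes hour 9, plus 1-hour gap → hour 10), Q can start at hour 10 and finishes at hour 15.
For R: Q (finishes hour 15, plus 2-hour gap → hour 17); P (finishes hour 9). Taking the maximum gives a start of hour 17, and it finishes at 17 + 4 = hour 21.

Working backward from the deadline:
U must finish by hour 45; it takes 6 hours, so it must start by 45 − 6 = hour 39.
T feeds into U (must start by hour 39, minus 2-hour gap → hour 37); so T must finish by hour 37 and therefore start by hour 29.
S must finish before T (must start by hour 29). With a 6-hour duration, S must start by 29 − 6 = hour 23.
Since S (must start by hour 23) depends on it, R must finish by hour 23. Backing off its 4-hour duration gives a latest start of hour 19.
So R can start as early as hour 17 and as late as hour 19, giving 19 − 17 = 2 hours of slack.

2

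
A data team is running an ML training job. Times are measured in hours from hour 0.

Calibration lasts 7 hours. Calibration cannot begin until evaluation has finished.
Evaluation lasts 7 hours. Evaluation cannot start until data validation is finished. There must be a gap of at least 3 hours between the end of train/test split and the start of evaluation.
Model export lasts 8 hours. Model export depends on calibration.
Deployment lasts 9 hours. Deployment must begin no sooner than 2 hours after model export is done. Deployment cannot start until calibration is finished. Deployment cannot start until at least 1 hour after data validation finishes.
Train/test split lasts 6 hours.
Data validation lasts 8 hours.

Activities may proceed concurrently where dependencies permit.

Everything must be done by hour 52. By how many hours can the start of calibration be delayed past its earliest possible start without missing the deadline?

10

Train/test split has no prerequisites, so it starts at hour 0 and finishes at hour 6.
Nothing blocks data validation, so it runs from hour 0 to hour 8.
Evaluation cannot start until data validation (finishes hour 8); train/test split (finishes hour 6, plus 3-hour gap → hour 9). The controlling bound is hour 9, so evaluation finishes at 9 + 7 = hour 16.
Calibration cannot begin until evaluation (finishes hour 16). It runs from hour 16 to 16 + 7 = hour 23.

Working backward from the deadline:
Deployment must finish by hour 52; it takes 9 hours, so it must start by 52 − 9 = hour 43.
Model export must finish before deployment (must start by hour 43, minus 2-hour gap → hour 41). With an 8-hour duration, model export must start by 41 − 8 = hour 33.
Calibration has several dependents: model export (must start by hour 33); deployment (must start by hour 43). The earliest of those limits is hour 33, so calibration must start by 33 − 7 = hour 26.
So calibration can start as early as hour 16 and as late as hour 26, giving 26 − 16 = 10 hours of slack.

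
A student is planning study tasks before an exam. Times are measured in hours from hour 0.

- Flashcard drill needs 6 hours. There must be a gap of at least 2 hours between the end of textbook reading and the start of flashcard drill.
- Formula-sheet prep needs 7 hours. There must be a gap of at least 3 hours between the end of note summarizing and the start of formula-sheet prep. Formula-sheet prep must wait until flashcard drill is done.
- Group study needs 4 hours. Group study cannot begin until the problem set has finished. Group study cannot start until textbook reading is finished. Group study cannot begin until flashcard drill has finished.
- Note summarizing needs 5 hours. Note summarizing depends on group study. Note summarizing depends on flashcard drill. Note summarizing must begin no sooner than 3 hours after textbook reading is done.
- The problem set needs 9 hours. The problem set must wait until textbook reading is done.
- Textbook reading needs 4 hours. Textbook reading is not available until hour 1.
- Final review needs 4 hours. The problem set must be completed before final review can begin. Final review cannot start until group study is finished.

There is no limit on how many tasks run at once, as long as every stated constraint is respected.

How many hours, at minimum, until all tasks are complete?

Textbook reading waits on its own release at hour 1, so it starts at hour 1 and finishes at 1 + 4 = hour 5.
After textbook reading (finishes hour 5, plus 2-hour gap → hour 7), flashcard drill can start at hour 7 and finishes at hour 13.
After textbook reading (finishes hour 5), the problem set can start at hour 5 and finishes at hour 14.
Group study has to wait for the problem set (finishes hour 14); textbook reading (finishes hour 5); flashcard drill (finishes hour 13). The latest of these is hour 14, so group study runs hour 14 to 14 + 4 = hour 18.
Final review cannot start until the problem set (finishes hour 14); group study (finishes hour 18). The controlling bound is hour 18, so final review finishes at 18 + 4 = hour 22.
Note summarizing needs all of group study (finishes hour 18); flashcard drill (finishes hour 13); textbook reading (finishes hour 5, plus 3-hour gap → hour 8). That puts its earliest start at hour 18; it finishes at 18 + 5 = hour 23.
For formula-sheet prep: note summarizing (finishes hour 23, plus 3-hour gap → hour 26); flashcard drill (finishes hour 13). Taking the maximum gives a start of hour 26, and it finishes at 26 + 7 = hour 33.
All tasks are finished once the last one completes. Finish times: Textbook reading at 5, The problem set at 14, Flashcard drill at 13, Group study at 18, Note summarizing at 23, Formula-sheet prep at 33, Final review at 22. The latest is hour 33.

33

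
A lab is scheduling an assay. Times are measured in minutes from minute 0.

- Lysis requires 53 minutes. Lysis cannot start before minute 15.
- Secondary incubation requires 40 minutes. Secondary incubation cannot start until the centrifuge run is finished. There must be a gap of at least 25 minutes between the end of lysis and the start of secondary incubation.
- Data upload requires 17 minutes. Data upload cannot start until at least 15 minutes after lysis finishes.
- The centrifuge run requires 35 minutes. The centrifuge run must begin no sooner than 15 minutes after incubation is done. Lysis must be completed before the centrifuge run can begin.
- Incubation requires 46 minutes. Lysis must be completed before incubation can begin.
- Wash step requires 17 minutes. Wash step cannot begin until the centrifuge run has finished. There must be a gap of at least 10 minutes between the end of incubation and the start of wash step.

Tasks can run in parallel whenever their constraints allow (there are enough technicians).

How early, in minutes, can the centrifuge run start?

129

Lysis cannot begin until its own release at minute 15. It runs from minute 15 to 15 + 53 = minute 68.
After lysis (finishes minute 68), incubation can start at minute 68 and finishes at minute 114.
The centrifuge run waits on incubation (finishes minute 114, plus 15-minute gap → minute 129); lysis (finishes minute 68). The latest of these is minute 129, which is the earliest the centrifuge run can start.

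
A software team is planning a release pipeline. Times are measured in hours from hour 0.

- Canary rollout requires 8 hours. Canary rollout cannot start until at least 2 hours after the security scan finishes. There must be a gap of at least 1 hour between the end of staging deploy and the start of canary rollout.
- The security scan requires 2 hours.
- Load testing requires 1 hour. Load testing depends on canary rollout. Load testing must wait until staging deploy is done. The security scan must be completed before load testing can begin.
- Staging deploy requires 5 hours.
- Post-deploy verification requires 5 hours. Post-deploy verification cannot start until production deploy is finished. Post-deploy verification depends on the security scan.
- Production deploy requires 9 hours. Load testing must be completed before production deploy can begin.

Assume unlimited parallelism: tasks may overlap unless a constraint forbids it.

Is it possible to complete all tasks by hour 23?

Nothing blocks staging deploy, so it runs from hour 0 to hour 5.
The security scan has no prerequisites, so it starts at hour 0 and finishes at hour 2.
For canary rollout: the security scan (finishes hour 2, plus 2-hour gap → hour 4); staging deploy (finishes hour 5, plus 1-hour gap → hour 6). Taking the maximum gives a start of hour 6, and it finishes at 6 + 8 = hour 14.
Load testing has to wait for canary rollout (finishes hour 14); staging deploy (finishes hour 5); the security scan (finishes hour 2). The latest of these is hour 14, so load testing runs hour 14 to 14 + 1 = hour 15.
After load testing (finishes hour 15), production deploy can start at hour 15 and finishes at hour 24.
Post-deploy verification has to wait for production deploy (finishes hour 24); the security scan (finishes hour 2). The latest of these is hour 24, so post-deploy verification runs hour 24 to 24 + 5 = hour 29.
The earliest everything can be done is hour 29, which is after the deadline of 23, so it is not possible.

No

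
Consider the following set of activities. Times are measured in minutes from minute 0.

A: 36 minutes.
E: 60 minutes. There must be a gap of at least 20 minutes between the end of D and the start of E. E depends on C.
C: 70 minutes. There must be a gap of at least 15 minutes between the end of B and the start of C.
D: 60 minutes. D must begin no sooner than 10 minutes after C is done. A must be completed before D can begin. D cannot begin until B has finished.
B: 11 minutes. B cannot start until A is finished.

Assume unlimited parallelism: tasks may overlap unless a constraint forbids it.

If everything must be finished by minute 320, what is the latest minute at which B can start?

Nothing follows E; the deadline of minute 320 is its only limit. It must start by 320 − 60 = minute 260.
D feeds into E (must start by minute 260, minus 20-minute gap → minute 240); so D must finish by minute 240 and therefore start by minute 180.
For C: D (must start by minute 180, minus 10-minute gap → minute 170); E (must start by minute 260). The most restrictive is minute 170; with a 70-minute duration, C must start by minute 100.
B must finish in time for C (must start by minute 100, minus 15-minute gap → minute 85); D (must start by minute 180). The tightest is minute 85, so B must start by 85 − 11 = minute 74.

74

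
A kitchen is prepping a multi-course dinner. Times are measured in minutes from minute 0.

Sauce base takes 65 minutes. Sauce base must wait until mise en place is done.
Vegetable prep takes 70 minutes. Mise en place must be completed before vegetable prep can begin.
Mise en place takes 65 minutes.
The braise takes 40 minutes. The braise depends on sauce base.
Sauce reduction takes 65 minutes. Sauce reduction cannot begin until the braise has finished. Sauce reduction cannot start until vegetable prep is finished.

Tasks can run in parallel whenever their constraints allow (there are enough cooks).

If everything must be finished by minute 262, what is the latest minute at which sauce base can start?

92

To finish by minute 262, sauce reduction (duration 65) must start no later than minute 197.
The braise feeds into sauce reduction (must start by minute 197); so the braise must finish by minute 197 and therefore start by minute 157.
Since the braise (must start by minute 157) depends on it, sauce base must finish by minute 157. Backing off its 65-minute duration gives a latest start of minute 92.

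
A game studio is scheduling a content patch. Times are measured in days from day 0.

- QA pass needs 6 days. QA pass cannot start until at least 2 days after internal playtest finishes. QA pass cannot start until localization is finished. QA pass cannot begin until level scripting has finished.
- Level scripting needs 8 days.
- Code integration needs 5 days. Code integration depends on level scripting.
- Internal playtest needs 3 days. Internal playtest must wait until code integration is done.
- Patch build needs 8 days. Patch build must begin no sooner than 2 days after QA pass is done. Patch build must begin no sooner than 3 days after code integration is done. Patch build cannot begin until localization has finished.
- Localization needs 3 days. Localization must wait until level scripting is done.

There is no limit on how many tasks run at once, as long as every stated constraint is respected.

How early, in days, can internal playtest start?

Level scripting has no prerequisites, so it starts at day 0 and finishes at day 8.
Code integration cannot begin until level scripting (finishes day 8). It runs from day 8 to 8 + 5 = day 13.
Internal playtest waits on code integration (finishes day 13), so the earliest it can start is day 13.

13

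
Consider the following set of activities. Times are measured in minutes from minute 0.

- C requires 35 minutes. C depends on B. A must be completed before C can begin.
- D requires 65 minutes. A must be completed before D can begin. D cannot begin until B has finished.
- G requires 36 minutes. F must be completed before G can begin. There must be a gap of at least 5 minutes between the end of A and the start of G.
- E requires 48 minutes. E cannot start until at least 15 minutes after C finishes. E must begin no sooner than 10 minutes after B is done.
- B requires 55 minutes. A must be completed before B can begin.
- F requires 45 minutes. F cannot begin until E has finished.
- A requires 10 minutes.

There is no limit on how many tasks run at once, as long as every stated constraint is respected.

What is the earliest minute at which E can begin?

115

A can start immediately at minute 0; it finishes at minute 10.
After A (finishes minute 10), B can start at minute 10 and finishes at minute 65.
For C: B (finishes minute 65); A (finishes minute 10). Taking the maximum gives a start of minute 65, and it finishes at 65 + 35 = minute 100.
E waits on C (finishes minute 100, plus 15-minute gap → minute 115); B (finishes minute 65, plus 10-minute gap → minute 75). The latest of these is minute 115, which is the earliest E can start.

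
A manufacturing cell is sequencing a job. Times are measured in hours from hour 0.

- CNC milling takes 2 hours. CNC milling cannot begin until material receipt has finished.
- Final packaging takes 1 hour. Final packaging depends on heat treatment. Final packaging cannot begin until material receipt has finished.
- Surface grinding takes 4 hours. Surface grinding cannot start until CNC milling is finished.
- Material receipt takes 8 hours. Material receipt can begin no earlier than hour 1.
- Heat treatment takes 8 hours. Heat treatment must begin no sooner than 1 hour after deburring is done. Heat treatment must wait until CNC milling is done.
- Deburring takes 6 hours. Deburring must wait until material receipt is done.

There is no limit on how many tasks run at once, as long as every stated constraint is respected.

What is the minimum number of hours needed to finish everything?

After its own release at hour 1, material receipt can start at hour 1 and finishes at hour 9.
CNC milling waits on material receipt (finishes hour 9), so it starts at hour 9 and finishes at 9 + 2 = hour 11.
After CNC milling (finishes hour 11), surface grinding can start at hour 11 and finishes at hour 15.
Deburring waits on material receipt (finishes hour 9), so it starts at hour 9 and finishes at 9 + 6 = hour 15.
Heat treatment needs all of deburring (finishes hour 15, plus 1-hour gap → hour 16); CNC milling (finishes hour 11). That puts its earliest start at hour 16; it finishes at 16 + 8 = hour 24.
Final packaging has to wait for heat treatment (finishes hour 24); material receipt (finishes hour 9). The latest of these is hour 24, so final packaging runs hour 24 to 24 + 1 = hour 25.
All tasks are finished once the last one completes. Finish times: Material receipt at 9, Deburring at 15, CNC milling at 11, Heat treatment at 24, Surface grinding at 15, Final packaging at 25. The latest is hour 25.

25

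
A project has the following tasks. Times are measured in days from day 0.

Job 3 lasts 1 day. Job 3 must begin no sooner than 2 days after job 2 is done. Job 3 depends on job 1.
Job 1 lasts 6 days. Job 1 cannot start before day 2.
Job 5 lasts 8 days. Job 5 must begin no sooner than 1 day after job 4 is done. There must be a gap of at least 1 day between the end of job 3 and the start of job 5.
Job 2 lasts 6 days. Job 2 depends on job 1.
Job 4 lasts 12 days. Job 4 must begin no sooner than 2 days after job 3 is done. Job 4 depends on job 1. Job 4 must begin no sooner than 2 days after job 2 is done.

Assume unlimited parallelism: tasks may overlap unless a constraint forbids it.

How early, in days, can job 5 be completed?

Job 1 cannot begin until its own release at day 2. It runs from day 2 to 2 + 6 = day 8.
After job 1 (finishes day 8), job 2 can start at day 8 and finishes at day 14.
For job 3: job 2 (finishes day 14, plus 2-day gap → day 16); job 1 (finishes day 8). Taking the maximum gives a start of day 16, and it finishes at 16 + 1 = day 17.
Job 4 has to wait for job 3 (finishes day 17, plus 2-day gap → day 19); job 1 (finishes day 8); job 2 (finishes day 14, plus 2-day gap → day 16). The latest of these is day 19, so job 4 runs day 19 to 19 + 12 = day 31.
Job 5 needs all of job 4 (finishes day 31, plus 1-day gap → day 32); job 3 (finishes day 17, plus 1-day gap → day 18). That puts its earliest start at day 32; it finishes at 32 + 8 = day 40.

40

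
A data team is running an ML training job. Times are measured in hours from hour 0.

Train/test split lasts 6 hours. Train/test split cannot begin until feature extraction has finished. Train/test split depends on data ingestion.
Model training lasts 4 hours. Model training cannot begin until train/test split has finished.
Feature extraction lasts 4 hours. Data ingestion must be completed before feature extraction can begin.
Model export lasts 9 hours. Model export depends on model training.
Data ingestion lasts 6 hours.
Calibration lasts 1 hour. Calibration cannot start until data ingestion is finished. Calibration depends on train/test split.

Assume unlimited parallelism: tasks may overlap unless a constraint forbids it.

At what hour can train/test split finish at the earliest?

16

Data ingestion has no prerequisites, so it starts at hour 0 and finishes at hour 6.
Feature extraction cannot begin until data ingestion (finishes hour 6). It runs from hour 6 to 6 + 4 = hour 10.
Train/test split cannot start until feature extraction (finishes hour 10); data ingestion (finishes hour 6). The controlling bound is hour 10, so train/test split finishes at 10 + 6 = hour 16.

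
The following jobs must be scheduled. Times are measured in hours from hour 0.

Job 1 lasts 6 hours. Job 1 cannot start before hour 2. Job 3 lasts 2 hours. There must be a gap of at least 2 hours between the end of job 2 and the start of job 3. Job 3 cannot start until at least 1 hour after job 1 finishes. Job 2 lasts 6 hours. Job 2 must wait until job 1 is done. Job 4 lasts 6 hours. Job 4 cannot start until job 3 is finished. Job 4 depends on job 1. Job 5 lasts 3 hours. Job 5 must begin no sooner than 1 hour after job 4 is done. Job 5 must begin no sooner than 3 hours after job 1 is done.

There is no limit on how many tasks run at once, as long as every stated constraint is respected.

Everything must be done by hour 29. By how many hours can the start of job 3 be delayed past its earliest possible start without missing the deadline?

After its own release at hour 2, job 1 can start at hour 2 and finishes at hour 8.
Job 2 cannot begin until job 1 (finishes hour 8). It runs from hour 8 to 8 + 6 = hour 14.
Job 3 has to wait for job 2 (finishes hour 14, plus 2-hour gap → hour 16); job 1 (finishes hour 8, plus 1-hour gap → hour 9). The latest of these is hour 16, so job 3 runs hour 16 to 16 + 2 = hour 18.

Working backward from the deadline:
Job 5 has no dependents, so it just needs to finish by hour 29. Starting by 29 − 3 = hour 26 achieves that.
Job 4 has to be done before job 5 (must start by hour 26, minus 1-hour gap → hour 25). That means finishing by hour 25, i.e. starting by 25 − 6 = hour 19.
Job 3 has to be done before job 4 (must start by hour 19). That means finishing by hour 19, i.e. starting by 19 − 2 = hour 17.
So job 3 can start as early as hour 16 and as late as hour 17, giving 17 − 16 = 1 hour of slack.

1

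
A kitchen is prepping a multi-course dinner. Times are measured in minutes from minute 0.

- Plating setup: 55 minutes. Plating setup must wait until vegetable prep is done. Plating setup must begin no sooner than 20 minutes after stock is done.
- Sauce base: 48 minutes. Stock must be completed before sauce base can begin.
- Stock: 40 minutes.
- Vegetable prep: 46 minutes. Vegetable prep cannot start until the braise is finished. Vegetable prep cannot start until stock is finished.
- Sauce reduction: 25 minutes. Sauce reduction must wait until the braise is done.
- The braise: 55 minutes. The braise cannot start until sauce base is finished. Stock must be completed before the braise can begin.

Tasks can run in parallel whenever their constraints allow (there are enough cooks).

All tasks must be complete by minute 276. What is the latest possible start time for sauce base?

Plating setup has no dependents, so it just needs to finish by minute 276. Starting by 276 − 55 = minute 221 achieves that.
Vegetable prep feeds into plating setup (must start by minute 221); so vegetable prep must finish by minute 221 and therefore start by minute 175.
To finish by minute 276, sauce reduction (duration 25) must start no later than minute 251.
The braise feeds vegetable prep (must start by minute 175); sauce reduction (must start by minute 251). Taking the minimum, the braise must finish by minute 175 and start by 175 − 55 = minute 120.
Sauce base has to be done before the braise (must start by minute 120). That means finishing by minute 120, i.e. starting by 120 − 48 = minute 72.

72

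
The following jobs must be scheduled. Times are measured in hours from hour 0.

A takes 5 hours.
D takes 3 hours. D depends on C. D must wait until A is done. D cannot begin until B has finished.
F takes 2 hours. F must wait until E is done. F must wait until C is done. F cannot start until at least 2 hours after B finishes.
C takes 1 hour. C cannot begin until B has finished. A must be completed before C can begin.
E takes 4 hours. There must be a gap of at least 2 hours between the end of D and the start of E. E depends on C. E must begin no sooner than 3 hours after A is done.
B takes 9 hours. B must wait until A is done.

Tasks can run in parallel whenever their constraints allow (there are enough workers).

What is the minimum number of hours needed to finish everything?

Nothing blocks A, so it runs from hour 0 to hour 5.
B waits on A (finishes hour 5), so it starts at hour 5 and finishes at 5 + 9 = hour 14.
For C: B (finishes hour 14); A (finishes hour 5). Taking the maximum gives a start of hour 14, and it finishes at 14 + 1 = hour 15.
D cannot start until C (finishes hour 15); A (finishes hour 5); B (finishes hour 14). The controlling bound is hour 15, so D finishes at 15 + 3 = hour 18.
E cannot start until D (finishes hour 18, plus 2-hour gap → hour 20); C (finishes hour 15); A (finishes hour 5, plus 3-hour gap → hour 8). The controlling bound is hour 20, so E finishes at 20 + 4 = hour 24.
F needs all of E (finishes hour 24); C (finishes hour 15); B (finishes hour 14, plus 2-hour gap → hour 16). That puts its earliest start at hour 24; it finishes at 24 + 2 = hour 26.
All tasks are finished once the last one completes. Finish times: A at 5, B at 14, C at 15, D at 18, E at 24, F at 26. The latest is hour 26.

26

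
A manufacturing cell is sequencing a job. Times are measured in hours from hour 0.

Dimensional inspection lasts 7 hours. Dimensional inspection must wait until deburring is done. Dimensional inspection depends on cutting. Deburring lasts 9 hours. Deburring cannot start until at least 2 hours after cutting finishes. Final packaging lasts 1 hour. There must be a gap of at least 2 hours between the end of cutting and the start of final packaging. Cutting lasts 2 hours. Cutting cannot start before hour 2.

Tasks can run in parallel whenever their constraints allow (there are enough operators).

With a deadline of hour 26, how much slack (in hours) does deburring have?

4

After its own release at hour 2, cutting can start at hour 2 and finishes at hour 4.
Deburring cannot begin until cutting (finishes hour 4, plus 2-hour gap → hour 6). It runs from hour 6 to 6 + 9 = hour 15.

Working backward from the deadline:
Dimensional inspection has no dependents, so it just needs to finish by hour 26. Starting by 26 − 7 = hour 19 achieves that.
Since dimensional inspection (must start by hour 19) depends on it, deburring must finish by hour 19. Backing off its 9-hour duration gives a latest start of hour 10.
So deburring can start as early as hour 6 and as late as hour 10, giving 10 − 6 = 4 hours of slack.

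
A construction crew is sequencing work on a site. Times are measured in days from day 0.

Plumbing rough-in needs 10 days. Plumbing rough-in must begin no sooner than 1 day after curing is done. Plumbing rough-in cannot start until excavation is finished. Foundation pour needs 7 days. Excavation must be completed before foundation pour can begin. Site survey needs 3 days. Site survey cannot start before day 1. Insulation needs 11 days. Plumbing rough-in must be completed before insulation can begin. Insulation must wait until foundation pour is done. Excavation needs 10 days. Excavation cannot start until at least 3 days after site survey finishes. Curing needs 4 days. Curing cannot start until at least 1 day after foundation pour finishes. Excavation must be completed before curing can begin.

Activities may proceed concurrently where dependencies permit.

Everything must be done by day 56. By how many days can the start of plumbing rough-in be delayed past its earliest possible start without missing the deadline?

Site survey cannot begin until its own release at day 1. It runs from day 1 to 1 + 3 = day 4.
Excavation cannot begin until site survey (finishes day 4, plus 3-day gap → day 7). It runs from day 7 to 7 + 10 = day 17.
Foundation pour waits on excavation (finishes day 17), so it starts at day 17 and finishes at 17 + 7 = day 24.
Curing needs all of foundation pour (finishes day 24, plus 1-day gap → day 25); excavation (finishes day 17). That puts its earliest start at day 25; it finishes at 25 + 4 = day 29.
For plumbing rough-in: curing (finishes day 29, plus 1-day gap → day 30); excavation (finishes day 17). Taking the maximum gives a start of day 30, and it finishes at 30 + 10 = day 40.

Working backward from the deadline:
Insulation has no dependents, so it just needs to finish by day 56. Starting by 56 − 11 = day 45 achieves that.
Plumbing rough-in feeds into insulation (must start by day 45); so plumbing rough-in must finish by day 45 and therefore start by day 35.
So plumbing rough-in can start as early as day 30 and as late as day 35, giving 35 − 30 = 5 days of slack.

5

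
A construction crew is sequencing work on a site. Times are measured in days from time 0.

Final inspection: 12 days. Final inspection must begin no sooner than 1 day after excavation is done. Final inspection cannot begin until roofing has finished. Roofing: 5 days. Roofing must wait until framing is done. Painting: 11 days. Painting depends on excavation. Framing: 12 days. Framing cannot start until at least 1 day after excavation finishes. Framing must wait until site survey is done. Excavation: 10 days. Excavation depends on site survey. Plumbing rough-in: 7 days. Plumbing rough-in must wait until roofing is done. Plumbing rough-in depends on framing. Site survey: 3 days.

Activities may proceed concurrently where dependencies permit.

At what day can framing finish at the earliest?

Site survey can start immediately at day 0; it finishes at day 3.
After site survey (finishes day 3), excavation can start at day 3 and finishes at day 13.
Framing needs all of excavation (finishes day 13, plus 1-day gap → day 14); site survey (finishes day 3). That puts its earliest start at day 14; it finishes at 14 + 12 = day 26.

26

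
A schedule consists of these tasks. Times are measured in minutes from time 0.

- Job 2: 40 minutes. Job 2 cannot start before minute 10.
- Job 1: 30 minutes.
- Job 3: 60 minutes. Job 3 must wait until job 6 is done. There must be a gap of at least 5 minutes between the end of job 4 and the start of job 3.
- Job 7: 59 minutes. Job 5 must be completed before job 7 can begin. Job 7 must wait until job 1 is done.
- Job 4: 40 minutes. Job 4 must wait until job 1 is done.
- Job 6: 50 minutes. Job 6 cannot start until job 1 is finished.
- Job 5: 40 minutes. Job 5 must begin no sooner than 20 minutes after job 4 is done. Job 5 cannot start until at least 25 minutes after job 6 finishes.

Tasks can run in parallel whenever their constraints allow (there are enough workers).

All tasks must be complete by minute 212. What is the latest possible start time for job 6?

38

Job 3 has no dependents, so it just needs to finish by minute 212. Starting by 212 − 60 = minute 152 achieves that.
Nothing follows job 7; the deadline of minute 212 is its only limit. It must start by 212 − 59 = minute 153.
Job 5 feeds into job 7 (must start by minute 153); so job 5 must finish by minute 153 and therefore start by minute 113.
For job 6: job 3 (must start by minute 152); job 5 (must start by minute 113, minus 25-minute gap → minute 88). The most restrictive is minute 88; with a 50-minute duration, job 6 must start by minute 38.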